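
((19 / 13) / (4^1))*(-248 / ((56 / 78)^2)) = -68913 / 392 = -175.80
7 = 7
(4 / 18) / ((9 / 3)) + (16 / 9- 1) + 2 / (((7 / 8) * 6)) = 1.23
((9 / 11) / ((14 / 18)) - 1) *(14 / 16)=1 / 22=0.05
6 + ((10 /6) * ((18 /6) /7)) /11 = 467 /77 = 6.06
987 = 987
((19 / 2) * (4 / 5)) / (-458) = -19 / 1145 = -0.02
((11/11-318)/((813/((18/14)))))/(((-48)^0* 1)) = -951/1897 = -0.50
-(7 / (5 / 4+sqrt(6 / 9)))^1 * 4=-1680 / 43+448 * sqrt(6) / 43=-13.55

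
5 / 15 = 1 / 3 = 0.33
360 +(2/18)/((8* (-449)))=11638079/32328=360.00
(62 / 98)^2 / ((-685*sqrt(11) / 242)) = -21142*sqrt(11) / 1644685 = -0.04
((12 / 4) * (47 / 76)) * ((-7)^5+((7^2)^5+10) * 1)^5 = 63377046249407634654627866670280493292880128 / 19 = 3335634013126717613401467000000000000000000.00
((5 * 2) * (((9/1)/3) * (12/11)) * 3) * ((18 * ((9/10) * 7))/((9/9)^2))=122472/11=11133.82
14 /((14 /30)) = 30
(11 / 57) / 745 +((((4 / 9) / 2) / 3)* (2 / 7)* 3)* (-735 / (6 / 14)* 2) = -27743767 / 127395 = -217.78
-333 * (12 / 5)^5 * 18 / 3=-497166336 / 3125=-159093.23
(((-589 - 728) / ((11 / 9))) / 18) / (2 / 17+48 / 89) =-1992621 / 21868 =-91.12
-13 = -13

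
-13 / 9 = -1.44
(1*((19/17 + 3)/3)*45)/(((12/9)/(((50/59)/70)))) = 1125/2006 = 0.56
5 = 5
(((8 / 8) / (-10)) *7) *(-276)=966 / 5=193.20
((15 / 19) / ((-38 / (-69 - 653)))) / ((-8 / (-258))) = 483.75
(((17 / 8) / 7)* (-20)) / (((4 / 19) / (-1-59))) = 24225 / 14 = 1730.36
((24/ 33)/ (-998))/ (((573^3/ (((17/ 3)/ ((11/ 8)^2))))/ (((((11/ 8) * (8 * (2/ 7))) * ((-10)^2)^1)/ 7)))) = -870400/ 1669810226859621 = -0.00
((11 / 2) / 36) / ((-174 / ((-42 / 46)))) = 77 / 96048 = 0.00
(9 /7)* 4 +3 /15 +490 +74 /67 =1164169 /2345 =496.45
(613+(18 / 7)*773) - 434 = 2166.71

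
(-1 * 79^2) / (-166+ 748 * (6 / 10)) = -31205 / 1414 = -22.07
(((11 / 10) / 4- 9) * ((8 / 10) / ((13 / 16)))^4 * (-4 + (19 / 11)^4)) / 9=-5835486920704 / 1306755003125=-4.47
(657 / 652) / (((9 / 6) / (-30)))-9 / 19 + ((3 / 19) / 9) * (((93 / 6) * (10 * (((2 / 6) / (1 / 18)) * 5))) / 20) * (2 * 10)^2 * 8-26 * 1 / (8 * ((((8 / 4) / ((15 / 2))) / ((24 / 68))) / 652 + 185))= 219071761421777 / 16810311598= 13031.99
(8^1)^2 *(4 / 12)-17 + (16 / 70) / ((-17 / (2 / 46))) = 177881 / 41055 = 4.33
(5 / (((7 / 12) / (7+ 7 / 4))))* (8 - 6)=150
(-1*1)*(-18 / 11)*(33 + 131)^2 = 484128 / 11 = 44011.64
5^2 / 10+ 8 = 21 / 2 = 10.50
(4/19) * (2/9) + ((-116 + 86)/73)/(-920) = 54241/1148436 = 0.05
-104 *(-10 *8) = 8320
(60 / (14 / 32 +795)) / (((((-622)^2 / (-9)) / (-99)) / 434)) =8436960 / 111906197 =0.08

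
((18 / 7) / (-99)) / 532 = -1 / 20482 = -0.00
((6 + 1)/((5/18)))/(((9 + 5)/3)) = 27/5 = 5.40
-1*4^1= -4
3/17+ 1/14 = 59/238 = 0.25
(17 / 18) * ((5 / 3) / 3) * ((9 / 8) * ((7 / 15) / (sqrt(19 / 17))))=119 * sqrt(323) / 8208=0.26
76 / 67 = 1.13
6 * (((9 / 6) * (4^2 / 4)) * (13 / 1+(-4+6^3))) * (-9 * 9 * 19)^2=19185020100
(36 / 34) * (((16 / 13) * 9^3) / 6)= 34992 / 221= 158.33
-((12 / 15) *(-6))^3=13824 / 125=110.59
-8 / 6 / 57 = -0.02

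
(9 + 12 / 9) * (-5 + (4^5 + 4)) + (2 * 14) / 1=10599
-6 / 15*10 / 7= -0.57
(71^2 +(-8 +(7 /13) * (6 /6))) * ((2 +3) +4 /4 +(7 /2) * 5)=1537746 /13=118288.15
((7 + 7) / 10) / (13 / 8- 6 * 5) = -56 / 1135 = -0.05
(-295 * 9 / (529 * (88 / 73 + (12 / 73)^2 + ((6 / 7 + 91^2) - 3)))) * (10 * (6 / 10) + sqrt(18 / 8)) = -1485591975 / 326786770672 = -0.00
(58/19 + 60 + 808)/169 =16550/3211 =5.15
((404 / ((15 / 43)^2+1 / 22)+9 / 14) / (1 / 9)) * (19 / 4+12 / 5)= 22783459941 / 146440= 155582.22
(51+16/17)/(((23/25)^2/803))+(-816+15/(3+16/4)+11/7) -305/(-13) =39681617356/818363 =48489.02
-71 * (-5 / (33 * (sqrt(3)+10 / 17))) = -60350 / 25311+102595 * sqrt(3) / 25311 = 4.64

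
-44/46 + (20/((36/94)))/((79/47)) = 492428/16353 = 30.11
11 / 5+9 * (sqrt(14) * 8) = 11 / 5+72 * sqrt(14) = 271.60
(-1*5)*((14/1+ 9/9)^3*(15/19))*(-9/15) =151875/19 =7993.42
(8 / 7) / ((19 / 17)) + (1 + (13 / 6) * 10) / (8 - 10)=-4114 / 399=-10.31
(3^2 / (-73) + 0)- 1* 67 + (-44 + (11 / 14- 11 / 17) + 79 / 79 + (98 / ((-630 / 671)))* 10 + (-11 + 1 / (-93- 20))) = -1164.77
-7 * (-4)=28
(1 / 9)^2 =1 / 81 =0.01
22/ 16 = 11/ 8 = 1.38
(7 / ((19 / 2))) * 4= 56 / 19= 2.95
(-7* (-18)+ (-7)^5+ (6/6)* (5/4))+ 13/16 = -16678.94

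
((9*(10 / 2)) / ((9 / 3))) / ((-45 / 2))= -2 / 3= -0.67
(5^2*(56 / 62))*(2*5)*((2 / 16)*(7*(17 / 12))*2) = 104125 / 186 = 559.81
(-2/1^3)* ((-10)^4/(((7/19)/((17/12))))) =-1615000/21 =-76904.76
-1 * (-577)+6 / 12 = 1155 / 2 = 577.50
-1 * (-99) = 99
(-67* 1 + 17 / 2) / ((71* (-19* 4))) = 117 / 10792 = 0.01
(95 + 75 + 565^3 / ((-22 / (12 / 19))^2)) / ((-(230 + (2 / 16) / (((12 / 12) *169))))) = -8788624989040 / 13583087441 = -647.03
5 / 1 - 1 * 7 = -2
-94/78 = -47/39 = -1.21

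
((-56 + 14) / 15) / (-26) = 7 / 65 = 0.11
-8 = -8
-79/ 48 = -1.65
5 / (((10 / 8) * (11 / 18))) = 72 / 11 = 6.55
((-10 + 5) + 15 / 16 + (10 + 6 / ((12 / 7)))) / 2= 151 / 32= 4.72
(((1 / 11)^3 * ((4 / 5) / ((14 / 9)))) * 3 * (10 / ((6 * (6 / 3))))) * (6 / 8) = 27 / 37268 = 0.00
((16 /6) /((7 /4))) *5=160 /21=7.62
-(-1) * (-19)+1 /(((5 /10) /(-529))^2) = 1119345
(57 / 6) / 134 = 19 / 268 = 0.07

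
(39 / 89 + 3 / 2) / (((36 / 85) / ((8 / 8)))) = 9775 / 2136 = 4.58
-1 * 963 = -963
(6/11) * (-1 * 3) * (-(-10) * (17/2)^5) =-63893565/88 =-726063.24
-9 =-9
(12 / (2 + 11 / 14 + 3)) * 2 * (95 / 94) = 5320 / 1269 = 4.19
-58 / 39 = -1.49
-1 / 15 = -0.07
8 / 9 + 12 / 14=1.75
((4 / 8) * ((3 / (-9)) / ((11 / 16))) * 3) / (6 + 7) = -0.06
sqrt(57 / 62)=sqrt(3534) / 62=0.96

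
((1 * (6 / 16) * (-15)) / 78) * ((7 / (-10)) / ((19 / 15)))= 315 / 7904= 0.04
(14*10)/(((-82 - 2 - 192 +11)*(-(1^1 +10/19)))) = 532/1537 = 0.35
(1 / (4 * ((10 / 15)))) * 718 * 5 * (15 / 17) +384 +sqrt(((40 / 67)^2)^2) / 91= 43663341413 / 27777932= 1571.87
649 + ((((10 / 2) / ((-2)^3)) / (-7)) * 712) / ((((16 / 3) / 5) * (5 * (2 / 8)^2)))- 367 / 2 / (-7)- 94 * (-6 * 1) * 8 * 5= 327963 / 14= 23425.93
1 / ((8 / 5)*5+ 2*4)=1 / 16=0.06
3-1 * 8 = -5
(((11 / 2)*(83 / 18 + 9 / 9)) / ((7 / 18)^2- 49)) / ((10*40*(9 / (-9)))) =9999 / 6330800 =0.00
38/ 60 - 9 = -251/ 30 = -8.37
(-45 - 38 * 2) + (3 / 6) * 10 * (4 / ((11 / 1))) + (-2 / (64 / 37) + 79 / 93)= -119.49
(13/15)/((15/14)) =182/225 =0.81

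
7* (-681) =-4767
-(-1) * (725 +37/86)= 62387/86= 725.43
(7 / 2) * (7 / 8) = 49 / 16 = 3.06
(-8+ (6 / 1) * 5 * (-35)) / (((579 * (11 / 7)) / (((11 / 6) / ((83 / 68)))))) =-251804 / 144171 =-1.75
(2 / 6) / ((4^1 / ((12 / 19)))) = 1 / 19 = 0.05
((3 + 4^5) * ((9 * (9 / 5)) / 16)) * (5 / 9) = 9243 / 16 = 577.69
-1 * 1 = -1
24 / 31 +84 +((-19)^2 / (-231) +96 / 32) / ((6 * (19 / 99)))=354670 / 4123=86.02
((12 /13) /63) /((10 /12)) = 0.02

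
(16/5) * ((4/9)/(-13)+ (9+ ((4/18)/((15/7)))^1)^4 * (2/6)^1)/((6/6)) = 474530773132048/64769371875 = 7326.47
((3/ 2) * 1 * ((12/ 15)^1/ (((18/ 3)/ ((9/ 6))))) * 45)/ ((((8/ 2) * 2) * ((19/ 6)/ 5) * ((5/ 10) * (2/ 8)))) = 405/ 19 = 21.32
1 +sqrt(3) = 2.73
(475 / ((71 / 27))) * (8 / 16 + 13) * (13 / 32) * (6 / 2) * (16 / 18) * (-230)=-172560375 / 284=-607606.95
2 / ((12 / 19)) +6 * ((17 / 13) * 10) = 6367 / 78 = 81.63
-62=-62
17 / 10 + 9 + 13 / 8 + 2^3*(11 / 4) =1373 / 40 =34.32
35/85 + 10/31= 387/527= 0.73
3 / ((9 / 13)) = 13 / 3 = 4.33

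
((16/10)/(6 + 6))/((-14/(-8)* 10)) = 4/525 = 0.01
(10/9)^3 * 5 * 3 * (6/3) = 10000/243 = 41.15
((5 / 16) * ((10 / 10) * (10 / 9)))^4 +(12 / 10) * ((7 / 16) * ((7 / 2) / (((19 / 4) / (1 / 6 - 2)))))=-1773516673 / 2553016320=-0.69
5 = 5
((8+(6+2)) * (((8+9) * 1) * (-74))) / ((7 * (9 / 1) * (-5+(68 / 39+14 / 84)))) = 523328 / 5061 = 103.40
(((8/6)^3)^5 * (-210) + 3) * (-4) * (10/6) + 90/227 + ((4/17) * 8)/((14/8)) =40599801506536742/387607024791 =104744.75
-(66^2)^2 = -18974736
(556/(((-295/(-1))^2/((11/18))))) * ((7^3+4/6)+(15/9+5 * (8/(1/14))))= 8305528/2349675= 3.53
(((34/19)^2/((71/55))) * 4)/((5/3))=152592/25631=5.95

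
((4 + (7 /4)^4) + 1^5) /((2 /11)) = 40491 /512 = 79.08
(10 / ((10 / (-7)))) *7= -49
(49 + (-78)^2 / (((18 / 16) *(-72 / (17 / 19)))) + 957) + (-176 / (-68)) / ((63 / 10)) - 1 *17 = 18765973 / 20349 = 922.21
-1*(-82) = 82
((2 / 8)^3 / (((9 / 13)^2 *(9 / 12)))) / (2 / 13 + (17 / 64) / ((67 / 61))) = 588796 / 5359851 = 0.11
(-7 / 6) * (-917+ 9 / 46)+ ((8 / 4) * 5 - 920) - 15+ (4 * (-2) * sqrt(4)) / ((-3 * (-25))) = 332101 / 2300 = 144.39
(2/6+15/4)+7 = 133/12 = 11.08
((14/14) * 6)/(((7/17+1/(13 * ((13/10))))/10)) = 57460/451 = 127.41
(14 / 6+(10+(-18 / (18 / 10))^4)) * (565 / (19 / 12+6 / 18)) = 67883620 / 23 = 2951461.74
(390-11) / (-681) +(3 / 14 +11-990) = -9337049 / 9534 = -979.34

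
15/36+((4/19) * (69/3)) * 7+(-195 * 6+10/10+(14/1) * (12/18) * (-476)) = -5577.36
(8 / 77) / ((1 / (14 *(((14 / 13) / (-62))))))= -112 / 4433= -0.03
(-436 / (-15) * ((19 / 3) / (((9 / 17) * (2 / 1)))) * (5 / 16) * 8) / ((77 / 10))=352070 / 6237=56.45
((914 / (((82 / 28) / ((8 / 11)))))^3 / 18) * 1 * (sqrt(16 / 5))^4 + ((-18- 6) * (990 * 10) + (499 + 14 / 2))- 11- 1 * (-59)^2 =132344421651989746 / 20640116475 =6411999.75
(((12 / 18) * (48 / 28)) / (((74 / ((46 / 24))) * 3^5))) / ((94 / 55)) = 1265 / 17748234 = 0.00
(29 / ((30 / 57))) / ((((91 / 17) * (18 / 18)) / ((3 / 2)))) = 15.44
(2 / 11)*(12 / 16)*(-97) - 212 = -4955 / 22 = -225.23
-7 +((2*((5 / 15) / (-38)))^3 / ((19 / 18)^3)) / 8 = -7.00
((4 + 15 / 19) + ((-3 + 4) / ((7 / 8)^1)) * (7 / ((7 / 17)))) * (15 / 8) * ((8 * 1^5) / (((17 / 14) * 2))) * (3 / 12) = 48315 / 1292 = 37.40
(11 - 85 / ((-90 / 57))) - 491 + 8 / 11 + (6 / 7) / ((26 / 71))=-2541131 / 6006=-423.10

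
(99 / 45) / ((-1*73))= -11 / 365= -0.03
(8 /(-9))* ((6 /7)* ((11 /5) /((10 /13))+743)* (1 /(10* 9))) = -49724 /7875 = -6.31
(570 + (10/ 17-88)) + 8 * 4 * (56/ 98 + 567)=2218740/ 119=18644.87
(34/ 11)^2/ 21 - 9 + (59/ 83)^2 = -140735636/ 17504949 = -8.04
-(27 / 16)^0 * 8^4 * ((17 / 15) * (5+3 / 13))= -4734976 / 195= -24281.93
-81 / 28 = -2.89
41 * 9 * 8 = 2952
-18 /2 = -9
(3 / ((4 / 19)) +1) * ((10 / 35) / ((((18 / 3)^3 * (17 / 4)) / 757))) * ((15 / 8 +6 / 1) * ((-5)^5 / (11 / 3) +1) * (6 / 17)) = -108100357 / 12716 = -8501.13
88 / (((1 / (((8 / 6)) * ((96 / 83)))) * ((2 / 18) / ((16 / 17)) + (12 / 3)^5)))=1622016 / 12240259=0.13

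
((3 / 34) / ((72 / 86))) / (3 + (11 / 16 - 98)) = -86 / 76959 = -0.00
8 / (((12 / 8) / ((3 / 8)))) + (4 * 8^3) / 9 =2066 / 9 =229.56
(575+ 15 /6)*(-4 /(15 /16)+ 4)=-154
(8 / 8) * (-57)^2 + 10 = 3259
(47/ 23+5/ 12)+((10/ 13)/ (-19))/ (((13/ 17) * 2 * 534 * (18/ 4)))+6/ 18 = 1983012661/ 709875036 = 2.79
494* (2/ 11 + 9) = 49894/ 11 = 4535.82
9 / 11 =0.82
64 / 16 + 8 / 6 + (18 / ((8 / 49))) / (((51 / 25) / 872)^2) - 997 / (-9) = 52395512005 / 2601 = 20144372.17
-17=-17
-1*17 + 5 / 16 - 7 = -379 / 16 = -23.69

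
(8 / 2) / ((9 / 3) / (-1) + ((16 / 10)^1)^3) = 3.65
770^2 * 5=2964500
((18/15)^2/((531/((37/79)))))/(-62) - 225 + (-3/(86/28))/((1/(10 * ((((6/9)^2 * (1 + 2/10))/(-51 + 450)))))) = -225.01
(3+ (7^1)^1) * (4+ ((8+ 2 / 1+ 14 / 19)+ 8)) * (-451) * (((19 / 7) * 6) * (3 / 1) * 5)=-175348800 / 7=-25049828.57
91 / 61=1.49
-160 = -160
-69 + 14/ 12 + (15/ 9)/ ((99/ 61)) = -39683/ 594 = -66.81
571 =571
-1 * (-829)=829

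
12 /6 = 2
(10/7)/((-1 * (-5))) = 2/7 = 0.29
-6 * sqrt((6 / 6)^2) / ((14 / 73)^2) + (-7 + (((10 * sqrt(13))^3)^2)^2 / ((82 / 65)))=15373386664999999316407 / 4018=3826129085365853488.40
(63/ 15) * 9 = 189/ 5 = 37.80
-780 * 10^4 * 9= -70200000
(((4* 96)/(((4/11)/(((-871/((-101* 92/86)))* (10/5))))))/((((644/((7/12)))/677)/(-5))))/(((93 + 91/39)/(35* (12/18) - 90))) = 1950437000/53429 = 36505.21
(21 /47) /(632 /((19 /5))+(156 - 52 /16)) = 532 /379901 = 0.00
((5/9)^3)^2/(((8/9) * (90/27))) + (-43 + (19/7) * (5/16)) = -42.14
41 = 41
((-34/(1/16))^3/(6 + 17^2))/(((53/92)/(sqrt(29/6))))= -7405502464 *sqrt(174)/46905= -2082619.90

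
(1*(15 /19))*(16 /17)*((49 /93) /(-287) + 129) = 39349600 /410533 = 95.85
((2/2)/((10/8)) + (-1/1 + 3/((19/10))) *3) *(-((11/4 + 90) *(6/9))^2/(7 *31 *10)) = -4738783/1060200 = -4.47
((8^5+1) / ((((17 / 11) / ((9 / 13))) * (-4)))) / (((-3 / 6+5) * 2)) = -360459 / 884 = -407.76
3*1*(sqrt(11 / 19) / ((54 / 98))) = 49*sqrt(209) / 171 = 4.14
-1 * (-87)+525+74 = 686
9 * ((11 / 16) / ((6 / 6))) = 99 / 16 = 6.19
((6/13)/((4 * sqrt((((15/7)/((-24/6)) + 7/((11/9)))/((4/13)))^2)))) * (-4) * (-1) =2464/90077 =0.03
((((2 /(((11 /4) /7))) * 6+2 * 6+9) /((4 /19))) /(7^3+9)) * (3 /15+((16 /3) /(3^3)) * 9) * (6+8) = 745731 /38720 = 19.26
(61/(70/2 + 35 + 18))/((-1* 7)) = -61/616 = -0.10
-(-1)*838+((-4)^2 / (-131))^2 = 14381174 / 17161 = 838.01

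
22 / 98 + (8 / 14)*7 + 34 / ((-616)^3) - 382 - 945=-154596012049 / 116872448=-1322.78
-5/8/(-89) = 5/712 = 0.01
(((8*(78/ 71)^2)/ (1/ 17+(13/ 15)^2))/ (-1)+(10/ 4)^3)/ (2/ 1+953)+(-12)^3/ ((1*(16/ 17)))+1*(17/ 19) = -416011305635289/ 226696633288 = -1835.10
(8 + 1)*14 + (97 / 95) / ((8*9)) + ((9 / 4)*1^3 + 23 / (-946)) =414897011 / 3235320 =128.24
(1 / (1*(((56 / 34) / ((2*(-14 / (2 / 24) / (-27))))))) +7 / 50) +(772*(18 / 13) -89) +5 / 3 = 5787319 / 5850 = 989.29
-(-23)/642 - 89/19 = -56701/12198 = -4.65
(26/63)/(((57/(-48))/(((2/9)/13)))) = -64/10773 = -0.01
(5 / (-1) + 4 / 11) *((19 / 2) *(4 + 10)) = -6783 / 11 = -616.64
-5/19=-0.26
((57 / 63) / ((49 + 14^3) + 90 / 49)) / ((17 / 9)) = 133 / 776033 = 0.00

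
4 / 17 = 0.24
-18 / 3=-6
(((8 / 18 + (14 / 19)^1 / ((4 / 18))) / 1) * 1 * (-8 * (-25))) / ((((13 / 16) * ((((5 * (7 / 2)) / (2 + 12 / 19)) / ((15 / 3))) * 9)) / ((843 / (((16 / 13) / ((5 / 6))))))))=9034150000 / 204687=44136.41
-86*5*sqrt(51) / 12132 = -215*sqrt(51) / 6066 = -0.25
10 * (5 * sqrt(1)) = 50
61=61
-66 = -66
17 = 17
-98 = -98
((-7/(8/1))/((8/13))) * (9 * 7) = -5733/64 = -89.58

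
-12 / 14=-6 / 7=-0.86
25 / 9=2.78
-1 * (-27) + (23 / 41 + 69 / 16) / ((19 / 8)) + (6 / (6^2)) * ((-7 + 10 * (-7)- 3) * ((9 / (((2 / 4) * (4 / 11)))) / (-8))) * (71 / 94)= 13380707 / 146452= 91.37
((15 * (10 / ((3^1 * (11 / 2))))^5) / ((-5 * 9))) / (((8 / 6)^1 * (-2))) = 400000 / 39135393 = 0.01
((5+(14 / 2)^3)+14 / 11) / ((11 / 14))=53788 / 121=444.53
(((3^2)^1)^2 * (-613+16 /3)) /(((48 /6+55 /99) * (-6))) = 147663 /154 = 958.85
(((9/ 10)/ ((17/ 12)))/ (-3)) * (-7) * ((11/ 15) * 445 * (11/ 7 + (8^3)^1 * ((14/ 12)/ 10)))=12603646/ 425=29655.64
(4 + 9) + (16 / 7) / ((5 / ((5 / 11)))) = 1017 / 77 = 13.21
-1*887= -887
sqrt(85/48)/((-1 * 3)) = -sqrt(255)/36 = -0.44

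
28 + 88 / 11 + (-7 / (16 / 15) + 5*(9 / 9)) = 551 / 16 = 34.44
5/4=1.25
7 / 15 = 0.47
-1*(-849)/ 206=849/ 206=4.12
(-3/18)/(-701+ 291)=1/2460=0.00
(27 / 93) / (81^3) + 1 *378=691936183 / 1830519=378.00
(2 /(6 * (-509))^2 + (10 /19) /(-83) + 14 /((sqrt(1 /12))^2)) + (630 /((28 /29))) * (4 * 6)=15827.99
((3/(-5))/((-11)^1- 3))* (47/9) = 47/210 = 0.22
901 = 901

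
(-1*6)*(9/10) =-27/5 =-5.40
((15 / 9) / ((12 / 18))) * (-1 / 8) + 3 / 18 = -7 / 48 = -0.15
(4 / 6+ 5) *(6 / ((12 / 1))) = 17 / 6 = 2.83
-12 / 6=-2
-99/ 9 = -11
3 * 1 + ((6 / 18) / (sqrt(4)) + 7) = 10.17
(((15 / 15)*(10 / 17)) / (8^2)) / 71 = 5 / 38624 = 0.00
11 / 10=1.10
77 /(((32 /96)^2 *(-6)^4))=77 /144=0.53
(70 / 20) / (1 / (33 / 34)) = 231 / 68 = 3.40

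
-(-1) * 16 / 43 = 16 / 43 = 0.37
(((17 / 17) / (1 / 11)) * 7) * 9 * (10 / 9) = 770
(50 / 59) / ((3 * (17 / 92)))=4600 / 3009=1.53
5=5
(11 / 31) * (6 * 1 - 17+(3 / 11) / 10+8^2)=5833 / 310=18.82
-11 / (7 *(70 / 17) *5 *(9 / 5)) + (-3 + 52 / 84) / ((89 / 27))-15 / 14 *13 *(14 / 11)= -18.49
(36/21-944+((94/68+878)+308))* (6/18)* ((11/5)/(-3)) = -641663/10710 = -59.91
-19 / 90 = -0.21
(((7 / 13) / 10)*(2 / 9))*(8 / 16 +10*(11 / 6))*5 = 791 / 702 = 1.13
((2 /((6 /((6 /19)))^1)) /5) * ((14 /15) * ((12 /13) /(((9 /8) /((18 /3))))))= 1792 /18525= 0.10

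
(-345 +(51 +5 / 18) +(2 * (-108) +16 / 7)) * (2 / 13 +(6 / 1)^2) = -15025195 / 819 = -18345.78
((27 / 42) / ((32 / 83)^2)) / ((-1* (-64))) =62001 / 917504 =0.07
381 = 381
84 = 84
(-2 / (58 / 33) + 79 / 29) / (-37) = -46 / 1073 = -0.04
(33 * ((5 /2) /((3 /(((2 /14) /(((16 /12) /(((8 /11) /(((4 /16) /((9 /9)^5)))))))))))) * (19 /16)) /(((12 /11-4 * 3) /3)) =-627 /224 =-2.80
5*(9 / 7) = 45 / 7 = 6.43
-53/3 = -17.67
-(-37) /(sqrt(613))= 37 *sqrt(613) /613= 1.49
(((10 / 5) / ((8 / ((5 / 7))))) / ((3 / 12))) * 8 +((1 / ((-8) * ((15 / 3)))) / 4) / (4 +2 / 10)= 5.71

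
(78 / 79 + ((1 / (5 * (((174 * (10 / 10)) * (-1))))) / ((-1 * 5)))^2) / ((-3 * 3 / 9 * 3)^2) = 0.11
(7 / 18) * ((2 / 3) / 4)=7 / 108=0.06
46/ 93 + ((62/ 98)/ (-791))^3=2678400527285471/ 5415027158591547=0.49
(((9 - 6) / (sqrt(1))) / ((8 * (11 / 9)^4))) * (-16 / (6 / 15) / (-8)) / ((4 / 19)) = 1869885 / 468512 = 3.99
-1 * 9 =-9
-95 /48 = -1.98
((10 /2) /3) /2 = 5 /6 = 0.83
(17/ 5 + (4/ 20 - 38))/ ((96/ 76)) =-817/ 30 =-27.23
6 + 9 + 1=16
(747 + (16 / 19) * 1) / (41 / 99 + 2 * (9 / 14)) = 9846837 / 22382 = 439.94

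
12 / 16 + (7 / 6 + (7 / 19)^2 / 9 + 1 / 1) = 38101 / 12996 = 2.93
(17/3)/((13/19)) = 323/39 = 8.28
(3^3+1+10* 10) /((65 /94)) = 12032 /65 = 185.11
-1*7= -7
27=27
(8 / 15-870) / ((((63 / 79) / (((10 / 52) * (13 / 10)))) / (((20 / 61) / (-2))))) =515159 / 11529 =44.68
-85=-85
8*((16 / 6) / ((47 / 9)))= 192 / 47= 4.09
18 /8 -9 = -27 /4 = -6.75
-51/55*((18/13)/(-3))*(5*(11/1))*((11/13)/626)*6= 10098/52897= 0.19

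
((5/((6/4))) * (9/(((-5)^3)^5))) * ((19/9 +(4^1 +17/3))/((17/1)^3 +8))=-212/90106201171875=-0.00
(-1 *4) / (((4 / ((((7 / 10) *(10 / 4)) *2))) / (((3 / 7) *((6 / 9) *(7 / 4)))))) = -7 / 4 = -1.75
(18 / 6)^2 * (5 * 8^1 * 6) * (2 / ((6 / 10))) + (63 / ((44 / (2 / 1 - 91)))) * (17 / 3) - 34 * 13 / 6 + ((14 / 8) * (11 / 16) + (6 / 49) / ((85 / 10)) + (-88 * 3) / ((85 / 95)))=10749964285 / 1759296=6110.38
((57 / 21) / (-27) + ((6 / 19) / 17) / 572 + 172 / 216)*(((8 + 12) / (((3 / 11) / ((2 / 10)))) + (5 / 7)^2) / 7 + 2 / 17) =22079487995 / 13882637223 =1.59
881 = 881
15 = 15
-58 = -58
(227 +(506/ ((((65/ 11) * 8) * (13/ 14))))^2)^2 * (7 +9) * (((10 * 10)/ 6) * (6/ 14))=2112926827465943442/ 142752876175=14801290.76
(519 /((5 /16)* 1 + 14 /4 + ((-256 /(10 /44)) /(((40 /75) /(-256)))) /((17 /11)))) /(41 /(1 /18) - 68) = 70584 /31878368515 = 0.00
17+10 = 27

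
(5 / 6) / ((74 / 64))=0.72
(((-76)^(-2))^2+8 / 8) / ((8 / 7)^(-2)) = 33362177 / 25542916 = 1.31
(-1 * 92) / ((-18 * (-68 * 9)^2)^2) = -23 / 11362939842816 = -0.00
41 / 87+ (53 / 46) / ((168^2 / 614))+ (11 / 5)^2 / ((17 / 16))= 40417021163 / 8000798400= 5.05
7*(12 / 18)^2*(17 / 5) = 476 / 45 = 10.58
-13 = -13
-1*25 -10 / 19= -485 / 19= -25.53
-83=-83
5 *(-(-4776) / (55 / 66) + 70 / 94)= 28659.72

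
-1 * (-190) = 190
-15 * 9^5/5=-177147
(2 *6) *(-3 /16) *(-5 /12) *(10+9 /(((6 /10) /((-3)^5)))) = -54525 /16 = -3407.81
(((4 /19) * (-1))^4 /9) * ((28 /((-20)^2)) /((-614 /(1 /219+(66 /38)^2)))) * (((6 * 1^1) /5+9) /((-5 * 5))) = 909548416 /29653459849434375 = 0.00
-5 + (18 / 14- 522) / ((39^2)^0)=-3680 / 7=-525.71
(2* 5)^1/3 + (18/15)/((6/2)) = 56/15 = 3.73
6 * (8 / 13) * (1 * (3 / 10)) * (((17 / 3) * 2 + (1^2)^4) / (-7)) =-1.95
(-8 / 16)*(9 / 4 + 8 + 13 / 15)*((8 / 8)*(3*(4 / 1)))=-66.70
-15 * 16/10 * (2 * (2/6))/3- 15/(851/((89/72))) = -109373/20424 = -5.36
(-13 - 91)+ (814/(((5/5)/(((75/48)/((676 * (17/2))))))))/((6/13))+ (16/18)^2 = -58847195/572832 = -102.73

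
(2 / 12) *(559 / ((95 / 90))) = 1677 / 19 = 88.26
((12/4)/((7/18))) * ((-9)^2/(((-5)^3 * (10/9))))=-19683/4375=-4.50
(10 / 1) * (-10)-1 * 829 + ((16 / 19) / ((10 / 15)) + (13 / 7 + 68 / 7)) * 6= -113315 / 133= -851.99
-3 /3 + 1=0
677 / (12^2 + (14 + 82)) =677 / 240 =2.82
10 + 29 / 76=789 / 76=10.38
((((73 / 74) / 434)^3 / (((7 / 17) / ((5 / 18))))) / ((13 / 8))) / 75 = 6613289 / 101737138240941840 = 0.00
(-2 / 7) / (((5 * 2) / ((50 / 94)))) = -5 / 329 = -0.02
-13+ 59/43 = -500/43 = -11.63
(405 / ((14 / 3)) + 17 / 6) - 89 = 13 / 21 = 0.62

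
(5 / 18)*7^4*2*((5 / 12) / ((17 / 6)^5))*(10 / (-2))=-21609000 / 1419857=-15.22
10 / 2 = 5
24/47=0.51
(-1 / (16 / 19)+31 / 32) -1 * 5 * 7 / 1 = -1127 / 32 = -35.22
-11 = -11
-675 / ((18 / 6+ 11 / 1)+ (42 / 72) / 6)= -9720 / 203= -47.88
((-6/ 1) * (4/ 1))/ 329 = -24/ 329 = -0.07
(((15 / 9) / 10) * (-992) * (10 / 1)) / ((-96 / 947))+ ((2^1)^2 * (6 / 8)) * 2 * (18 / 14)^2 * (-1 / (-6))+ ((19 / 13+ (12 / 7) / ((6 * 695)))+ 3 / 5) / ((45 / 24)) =324974447494 / 19922175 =16312.20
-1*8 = -8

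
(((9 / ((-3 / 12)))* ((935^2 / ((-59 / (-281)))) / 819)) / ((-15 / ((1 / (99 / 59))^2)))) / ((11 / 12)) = 383306480 / 81081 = 4727.45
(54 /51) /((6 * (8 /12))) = 9 /34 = 0.26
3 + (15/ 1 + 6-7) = 17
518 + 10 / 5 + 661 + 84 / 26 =15395 / 13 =1184.23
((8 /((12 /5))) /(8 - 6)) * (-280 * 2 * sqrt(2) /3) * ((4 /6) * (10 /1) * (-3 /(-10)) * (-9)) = 5600 * sqrt(2) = 7919.60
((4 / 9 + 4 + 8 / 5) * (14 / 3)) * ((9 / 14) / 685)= 272 / 10275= 0.03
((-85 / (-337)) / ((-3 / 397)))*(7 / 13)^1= -236215 / 13143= -17.97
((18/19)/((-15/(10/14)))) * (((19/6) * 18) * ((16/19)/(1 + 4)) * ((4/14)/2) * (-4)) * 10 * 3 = 6912/931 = 7.42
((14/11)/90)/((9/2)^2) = 28/40095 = 0.00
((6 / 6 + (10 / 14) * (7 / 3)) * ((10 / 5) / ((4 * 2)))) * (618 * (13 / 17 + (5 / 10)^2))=7107 / 17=418.06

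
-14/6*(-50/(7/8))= 400/3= 133.33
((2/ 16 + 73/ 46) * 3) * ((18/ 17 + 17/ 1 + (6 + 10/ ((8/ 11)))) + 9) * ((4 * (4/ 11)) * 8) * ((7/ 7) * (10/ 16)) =15039675/ 8602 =1748.39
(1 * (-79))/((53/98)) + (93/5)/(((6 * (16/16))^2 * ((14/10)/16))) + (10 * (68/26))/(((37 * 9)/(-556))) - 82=-426953108/1606059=-265.84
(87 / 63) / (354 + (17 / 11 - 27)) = 319 / 75894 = 0.00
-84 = -84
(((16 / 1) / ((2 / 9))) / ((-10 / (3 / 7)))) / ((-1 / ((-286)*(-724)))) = 22362912 / 35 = 638940.34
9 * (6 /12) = 9 /2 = 4.50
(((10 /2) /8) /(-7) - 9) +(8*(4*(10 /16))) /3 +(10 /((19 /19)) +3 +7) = 17.58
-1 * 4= -4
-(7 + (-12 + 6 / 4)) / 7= 1 / 2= 0.50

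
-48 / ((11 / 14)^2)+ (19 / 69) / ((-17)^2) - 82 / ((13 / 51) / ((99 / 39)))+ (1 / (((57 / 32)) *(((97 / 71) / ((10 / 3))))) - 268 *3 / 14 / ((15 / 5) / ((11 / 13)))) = -909.18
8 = 8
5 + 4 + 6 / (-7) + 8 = 113 / 7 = 16.14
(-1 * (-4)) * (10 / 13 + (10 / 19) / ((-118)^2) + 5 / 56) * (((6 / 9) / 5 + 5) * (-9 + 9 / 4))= -818506161 / 6878456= -119.00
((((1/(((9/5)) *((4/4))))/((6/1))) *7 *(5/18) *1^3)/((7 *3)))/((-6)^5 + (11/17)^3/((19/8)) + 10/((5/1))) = -466735/423210119976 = -0.00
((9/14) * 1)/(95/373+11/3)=10071/61432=0.16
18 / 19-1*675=-12807 / 19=-674.05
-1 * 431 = -431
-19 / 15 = -1.27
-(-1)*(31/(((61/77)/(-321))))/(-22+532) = -255409/10370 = -24.63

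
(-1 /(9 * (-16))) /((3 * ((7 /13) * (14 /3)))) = 13 /14112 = 0.00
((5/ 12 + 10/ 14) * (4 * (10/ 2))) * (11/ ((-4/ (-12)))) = 5225/ 7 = 746.43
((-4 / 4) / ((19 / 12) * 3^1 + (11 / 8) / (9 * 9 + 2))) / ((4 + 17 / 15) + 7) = -332 / 19201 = -0.02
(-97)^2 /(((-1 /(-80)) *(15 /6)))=301088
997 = 997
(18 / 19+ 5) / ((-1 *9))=-113 / 171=-0.66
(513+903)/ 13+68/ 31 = 44780/ 403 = 111.12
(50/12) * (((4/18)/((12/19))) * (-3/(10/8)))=-3.52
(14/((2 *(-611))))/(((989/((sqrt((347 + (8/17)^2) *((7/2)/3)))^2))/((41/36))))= -0.01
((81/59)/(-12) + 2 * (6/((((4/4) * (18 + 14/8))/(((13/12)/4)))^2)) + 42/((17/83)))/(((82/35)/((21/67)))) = 1885876825105/68781836324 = 27.42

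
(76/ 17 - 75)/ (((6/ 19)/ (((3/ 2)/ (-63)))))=5.32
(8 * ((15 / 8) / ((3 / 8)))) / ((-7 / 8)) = -320 / 7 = -45.71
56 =56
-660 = -660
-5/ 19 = -0.26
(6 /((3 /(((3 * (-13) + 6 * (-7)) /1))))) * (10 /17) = -1620 /17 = -95.29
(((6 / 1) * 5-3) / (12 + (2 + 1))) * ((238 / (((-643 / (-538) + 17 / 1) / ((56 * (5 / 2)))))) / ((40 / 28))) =37644936 / 16315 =2307.38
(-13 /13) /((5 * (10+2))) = -1 /60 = -0.02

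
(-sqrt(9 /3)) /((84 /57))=-19 * sqrt(3) /28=-1.18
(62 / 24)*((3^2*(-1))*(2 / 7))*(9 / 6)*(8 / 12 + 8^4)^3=-14386572914750 / 21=-685074900702.38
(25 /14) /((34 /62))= 775 /238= 3.26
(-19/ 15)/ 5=-19/ 75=-0.25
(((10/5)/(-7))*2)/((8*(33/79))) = -79/462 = -0.17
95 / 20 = 19 / 4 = 4.75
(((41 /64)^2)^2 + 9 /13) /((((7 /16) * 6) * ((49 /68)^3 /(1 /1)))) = 922316689181 /1052448423936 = 0.88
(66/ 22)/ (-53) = -3/ 53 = -0.06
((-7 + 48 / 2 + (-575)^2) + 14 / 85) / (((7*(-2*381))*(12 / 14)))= -7026146 / 97155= -72.32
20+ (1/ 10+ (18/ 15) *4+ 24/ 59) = 14931/ 590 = 25.31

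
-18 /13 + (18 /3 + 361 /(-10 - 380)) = 1439 /390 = 3.69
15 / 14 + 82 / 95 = 2573 / 1330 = 1.93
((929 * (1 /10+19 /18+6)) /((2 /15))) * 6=299138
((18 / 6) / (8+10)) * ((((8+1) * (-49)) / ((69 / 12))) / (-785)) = 294 / 18055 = 0.02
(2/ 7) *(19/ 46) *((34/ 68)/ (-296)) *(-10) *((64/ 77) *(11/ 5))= 152/ 41699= 0.00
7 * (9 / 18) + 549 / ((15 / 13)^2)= 20793 / 50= 415.86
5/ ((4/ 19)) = 95/ 4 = 23.75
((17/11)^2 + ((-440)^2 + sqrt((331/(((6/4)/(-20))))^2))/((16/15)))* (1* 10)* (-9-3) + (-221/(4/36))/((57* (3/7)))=-51214519607/2299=-22276868.03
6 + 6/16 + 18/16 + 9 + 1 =35/2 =17.50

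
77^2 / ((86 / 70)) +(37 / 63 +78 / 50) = 326981551 / 67725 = 4828.08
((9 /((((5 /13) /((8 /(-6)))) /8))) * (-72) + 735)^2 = 8748047961 /25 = 349921918.44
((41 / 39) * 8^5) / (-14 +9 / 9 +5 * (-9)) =-671744 / 1131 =-593.94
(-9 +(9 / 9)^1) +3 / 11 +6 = -19 / 11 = -1.73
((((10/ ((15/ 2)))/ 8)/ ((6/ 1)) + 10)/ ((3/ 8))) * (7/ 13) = 5054/ 351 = 14.40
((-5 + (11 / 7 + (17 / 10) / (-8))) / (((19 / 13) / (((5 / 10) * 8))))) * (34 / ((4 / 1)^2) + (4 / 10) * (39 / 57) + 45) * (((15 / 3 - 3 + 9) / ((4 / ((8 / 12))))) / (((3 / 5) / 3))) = -4329.69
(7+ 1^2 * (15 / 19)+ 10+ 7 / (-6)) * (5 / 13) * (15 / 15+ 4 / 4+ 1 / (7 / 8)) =104225 / 5187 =20.09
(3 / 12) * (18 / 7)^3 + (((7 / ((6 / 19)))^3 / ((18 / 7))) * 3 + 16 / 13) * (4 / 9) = 5652.42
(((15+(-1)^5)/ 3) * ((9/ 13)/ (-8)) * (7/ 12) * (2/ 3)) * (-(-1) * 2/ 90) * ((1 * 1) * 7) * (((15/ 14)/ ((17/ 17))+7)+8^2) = -49441/ 28080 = -1.76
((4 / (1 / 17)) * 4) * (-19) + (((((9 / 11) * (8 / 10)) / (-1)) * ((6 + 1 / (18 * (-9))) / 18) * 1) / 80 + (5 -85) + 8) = -1867536971 / 356400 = -5240.00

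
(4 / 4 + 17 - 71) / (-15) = 53 / 15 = 3.53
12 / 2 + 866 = 872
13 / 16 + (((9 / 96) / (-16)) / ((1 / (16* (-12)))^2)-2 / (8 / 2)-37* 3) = -5227 / 16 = -326.69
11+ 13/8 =101/8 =12.62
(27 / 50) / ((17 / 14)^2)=2646 / 7225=0.37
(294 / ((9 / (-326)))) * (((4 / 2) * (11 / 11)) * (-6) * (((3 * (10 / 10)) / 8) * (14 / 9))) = 223636 / 3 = 74545.33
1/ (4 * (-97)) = -1/ 388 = -0.00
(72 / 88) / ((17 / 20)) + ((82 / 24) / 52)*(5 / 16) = 1835455 / 1867008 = 0.98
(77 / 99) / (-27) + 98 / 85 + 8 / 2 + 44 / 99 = 5.57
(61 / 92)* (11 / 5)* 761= 510631 / 460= 1110.07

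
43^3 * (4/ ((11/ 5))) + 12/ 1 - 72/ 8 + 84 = 1591097/ 11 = 144645.18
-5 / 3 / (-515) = 1 / 309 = 0.00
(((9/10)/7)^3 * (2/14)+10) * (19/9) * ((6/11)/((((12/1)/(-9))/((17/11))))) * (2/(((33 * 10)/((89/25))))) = -690236426563/2396798250000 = -0.29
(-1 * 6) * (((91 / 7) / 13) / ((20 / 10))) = -3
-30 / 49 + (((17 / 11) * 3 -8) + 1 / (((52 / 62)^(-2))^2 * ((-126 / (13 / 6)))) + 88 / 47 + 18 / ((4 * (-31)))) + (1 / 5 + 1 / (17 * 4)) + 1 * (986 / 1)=211325749441697873 / 214771217785740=983.96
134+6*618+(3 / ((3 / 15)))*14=4052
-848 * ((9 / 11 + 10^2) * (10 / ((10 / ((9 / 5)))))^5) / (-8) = 6941446146 / 34375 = 201932.98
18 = 18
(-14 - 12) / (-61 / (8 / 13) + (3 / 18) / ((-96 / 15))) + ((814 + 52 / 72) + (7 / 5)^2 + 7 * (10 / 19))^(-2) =245598115866803988 / 936583501376533493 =0.26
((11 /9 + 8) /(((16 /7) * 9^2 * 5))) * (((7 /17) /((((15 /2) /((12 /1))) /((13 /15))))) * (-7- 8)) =-52871 /619650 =-0.09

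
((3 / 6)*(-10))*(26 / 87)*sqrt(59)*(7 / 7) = -130*sqrt(59) / 87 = -11.48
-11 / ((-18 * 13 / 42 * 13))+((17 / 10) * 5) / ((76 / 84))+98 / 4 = 327971 / 9633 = 34.05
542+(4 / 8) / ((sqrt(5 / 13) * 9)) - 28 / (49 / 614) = sqrt(65) / 90+1338 / 7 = 191.23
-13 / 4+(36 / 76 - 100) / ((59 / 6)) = -59957 / 4484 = -13.37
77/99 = 0.78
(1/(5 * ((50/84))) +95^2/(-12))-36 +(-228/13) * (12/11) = -173075803/214500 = -806.88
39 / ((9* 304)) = 13 / 912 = 0.01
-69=-69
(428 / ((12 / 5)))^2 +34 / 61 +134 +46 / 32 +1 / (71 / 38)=19919396501 / 623664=31939.31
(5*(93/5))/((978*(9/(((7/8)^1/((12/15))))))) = 1085/93888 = 0.01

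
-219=-219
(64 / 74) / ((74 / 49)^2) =19208 / 50653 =0.38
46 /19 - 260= -4894 /19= -257.58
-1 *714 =-714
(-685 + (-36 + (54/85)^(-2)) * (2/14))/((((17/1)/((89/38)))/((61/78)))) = -76440162559/1028519856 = -74.32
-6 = -6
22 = 22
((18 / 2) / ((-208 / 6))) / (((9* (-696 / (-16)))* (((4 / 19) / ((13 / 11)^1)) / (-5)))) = 95 / 5104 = 0.02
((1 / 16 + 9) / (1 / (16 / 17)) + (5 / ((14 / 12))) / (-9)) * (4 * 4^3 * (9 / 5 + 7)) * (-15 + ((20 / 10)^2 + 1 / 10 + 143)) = 2396597.42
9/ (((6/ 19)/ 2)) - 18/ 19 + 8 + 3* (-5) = 932/ 19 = 49.05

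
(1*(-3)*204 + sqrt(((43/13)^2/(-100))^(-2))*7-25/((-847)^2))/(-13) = 726941977017/17244360133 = 42.16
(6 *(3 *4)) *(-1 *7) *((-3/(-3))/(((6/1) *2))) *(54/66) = -378/11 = -34.36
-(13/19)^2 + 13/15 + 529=2866693/5415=529.40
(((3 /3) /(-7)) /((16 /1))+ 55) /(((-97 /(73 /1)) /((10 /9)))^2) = 273510925 /7113204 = 38.45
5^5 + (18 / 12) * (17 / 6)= 12517 / 4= 3129.25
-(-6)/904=0.01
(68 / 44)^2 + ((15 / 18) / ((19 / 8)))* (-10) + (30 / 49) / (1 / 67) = 13484347 / 337953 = 39.90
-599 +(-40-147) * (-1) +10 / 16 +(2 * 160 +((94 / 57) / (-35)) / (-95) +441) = 530102177 / 1516200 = 349.63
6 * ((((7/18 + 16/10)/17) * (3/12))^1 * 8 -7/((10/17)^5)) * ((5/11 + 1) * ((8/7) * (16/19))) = -194187116416/233165625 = -832.83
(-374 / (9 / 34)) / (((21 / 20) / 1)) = -254320 / 189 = -1345.61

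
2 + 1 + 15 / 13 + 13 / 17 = 4.92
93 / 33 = 31 / 11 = 2.82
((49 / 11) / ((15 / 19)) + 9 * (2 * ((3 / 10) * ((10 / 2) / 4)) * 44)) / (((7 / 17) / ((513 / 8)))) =47131.15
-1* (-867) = 867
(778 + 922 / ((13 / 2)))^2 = 142993764 / 169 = 846116.95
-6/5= -1.20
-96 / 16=-6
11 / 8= 1.38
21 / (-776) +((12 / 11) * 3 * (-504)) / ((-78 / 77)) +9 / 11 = 180777837 / 110968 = 1629.10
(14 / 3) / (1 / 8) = 112 / 3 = 37.33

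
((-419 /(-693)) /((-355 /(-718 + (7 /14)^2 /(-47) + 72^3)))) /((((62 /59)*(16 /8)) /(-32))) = 9660.38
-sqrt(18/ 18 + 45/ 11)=-2 * sqrt(154)/ 11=-2.26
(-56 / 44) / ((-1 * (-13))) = -14 / 143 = -0.10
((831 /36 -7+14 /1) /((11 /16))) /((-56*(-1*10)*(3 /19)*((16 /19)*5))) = 130321 /1108800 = 0.12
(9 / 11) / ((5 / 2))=18 / 55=0.33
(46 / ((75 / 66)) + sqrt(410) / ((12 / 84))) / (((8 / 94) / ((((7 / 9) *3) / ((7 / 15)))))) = 11891 / 5 + 1645 *sqrt(410) / 4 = 10705.38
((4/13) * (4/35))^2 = 256/207025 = 0.00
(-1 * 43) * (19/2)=-817/2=-408.50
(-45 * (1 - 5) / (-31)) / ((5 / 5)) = -180 / 31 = -5.81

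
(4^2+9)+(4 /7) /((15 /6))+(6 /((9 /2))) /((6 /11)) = 8717 /315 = 27.67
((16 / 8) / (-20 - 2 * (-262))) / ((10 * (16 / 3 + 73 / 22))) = 11 / 239820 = 0.00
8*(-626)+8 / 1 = -5000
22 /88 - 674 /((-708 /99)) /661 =61241 /155996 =0.39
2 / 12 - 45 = -269 / 6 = -44.83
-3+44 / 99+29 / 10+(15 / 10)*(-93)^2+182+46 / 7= 4146161 / 315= 13162.42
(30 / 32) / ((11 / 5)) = 75 / 176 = 0.43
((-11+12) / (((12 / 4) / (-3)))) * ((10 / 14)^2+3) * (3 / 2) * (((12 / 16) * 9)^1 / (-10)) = 3483 / 980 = 3.55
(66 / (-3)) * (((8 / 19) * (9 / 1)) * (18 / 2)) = -14256 / 19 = -750.32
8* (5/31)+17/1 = 567/31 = 18.29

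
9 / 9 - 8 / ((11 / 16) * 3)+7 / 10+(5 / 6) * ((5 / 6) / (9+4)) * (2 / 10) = -55807 / 25740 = -2.17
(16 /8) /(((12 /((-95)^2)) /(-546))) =-821275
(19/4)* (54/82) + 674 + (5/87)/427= 4125360121/6092436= 677.13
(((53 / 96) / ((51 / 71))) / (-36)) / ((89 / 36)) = -3763 / 435744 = -0.01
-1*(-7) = 7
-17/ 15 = -1.13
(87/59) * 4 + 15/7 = 3321/413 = 8.04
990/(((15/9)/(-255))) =-151470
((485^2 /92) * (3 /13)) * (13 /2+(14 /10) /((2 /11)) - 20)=-4092915 /1196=-3422.17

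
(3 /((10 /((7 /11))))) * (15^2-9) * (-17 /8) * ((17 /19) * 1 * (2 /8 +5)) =-3441123 /8360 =-411.62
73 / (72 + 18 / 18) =1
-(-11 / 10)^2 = -121 / 100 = -1.21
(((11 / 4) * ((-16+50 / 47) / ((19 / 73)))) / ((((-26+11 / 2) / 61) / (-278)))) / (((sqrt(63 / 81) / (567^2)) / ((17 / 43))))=-11195295120207198 * sqrt(7) / 1574359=-18813985083.48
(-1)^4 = 1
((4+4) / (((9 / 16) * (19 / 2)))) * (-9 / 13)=-256 / 247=-1.04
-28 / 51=-0.55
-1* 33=-33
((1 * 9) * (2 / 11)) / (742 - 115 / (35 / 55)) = 126 / 43219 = 0.00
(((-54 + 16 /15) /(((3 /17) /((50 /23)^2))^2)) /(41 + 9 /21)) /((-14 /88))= 1262063000000 /219115503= 5759.81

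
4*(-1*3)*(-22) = 264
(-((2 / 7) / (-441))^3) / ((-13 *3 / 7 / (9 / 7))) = -8 / 127477044513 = -0.00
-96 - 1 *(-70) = -26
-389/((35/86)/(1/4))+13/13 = -16657/70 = -237.96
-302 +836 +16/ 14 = 3746/ 7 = 535.14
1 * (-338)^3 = -38614472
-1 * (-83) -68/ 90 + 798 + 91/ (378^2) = 89837813/ 102060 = 880.25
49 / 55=0.89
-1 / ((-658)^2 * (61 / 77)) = -11 / 3772972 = -0.00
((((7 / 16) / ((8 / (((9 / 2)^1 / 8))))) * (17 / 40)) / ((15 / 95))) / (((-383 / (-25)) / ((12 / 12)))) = 33915 / 6275072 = 0.01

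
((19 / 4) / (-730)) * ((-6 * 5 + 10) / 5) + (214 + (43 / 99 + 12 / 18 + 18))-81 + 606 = 54789841 / 72270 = 758.13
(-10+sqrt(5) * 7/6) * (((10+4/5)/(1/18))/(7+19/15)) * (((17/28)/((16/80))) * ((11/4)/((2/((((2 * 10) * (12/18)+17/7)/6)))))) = -125341425/48608+8356095 * sqrt(5)/27776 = -1905.92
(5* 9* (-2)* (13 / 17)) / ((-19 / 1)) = 1170 / 323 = 3.62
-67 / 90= -0.74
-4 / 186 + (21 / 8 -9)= -4759 / 744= -6.40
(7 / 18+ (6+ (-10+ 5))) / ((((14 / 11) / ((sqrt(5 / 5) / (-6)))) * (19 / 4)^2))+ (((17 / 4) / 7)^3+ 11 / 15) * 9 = 9207174247 / 1069830720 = 8.61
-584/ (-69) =584/ 69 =8.46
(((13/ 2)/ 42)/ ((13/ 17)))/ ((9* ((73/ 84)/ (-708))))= -4012/ 219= -18.32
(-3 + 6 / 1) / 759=1 / 253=0.00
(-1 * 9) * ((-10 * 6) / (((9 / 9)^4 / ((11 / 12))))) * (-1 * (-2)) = 990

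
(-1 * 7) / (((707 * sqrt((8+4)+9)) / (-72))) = 24 * sqrt(21) / 707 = 0.16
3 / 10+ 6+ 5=11.30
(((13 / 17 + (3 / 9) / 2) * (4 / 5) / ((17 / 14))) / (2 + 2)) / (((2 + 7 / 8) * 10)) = 532 / 99705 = 0.01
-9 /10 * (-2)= 9 /5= 1.80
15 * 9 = 135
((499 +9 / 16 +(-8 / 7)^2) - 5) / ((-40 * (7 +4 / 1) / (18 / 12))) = -1166283 / 689920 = -1.69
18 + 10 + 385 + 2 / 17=7023 / 17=413.12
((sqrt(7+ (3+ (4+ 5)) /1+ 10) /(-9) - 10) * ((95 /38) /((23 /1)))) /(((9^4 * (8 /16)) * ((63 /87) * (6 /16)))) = -11600 /9506889 - 1160 * sqrt(29) /85562001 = -0.00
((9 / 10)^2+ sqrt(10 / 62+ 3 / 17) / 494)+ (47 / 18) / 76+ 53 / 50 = sqrt(93806) / 260338+ 65129 / 34200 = 1.91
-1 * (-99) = 99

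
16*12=192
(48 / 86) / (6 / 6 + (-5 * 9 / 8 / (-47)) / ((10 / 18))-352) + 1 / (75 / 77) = 9689501 / 9452475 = 1.03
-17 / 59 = -0.29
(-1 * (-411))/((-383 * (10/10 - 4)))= 137/383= 0.36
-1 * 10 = -10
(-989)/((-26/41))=40549/26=1559.58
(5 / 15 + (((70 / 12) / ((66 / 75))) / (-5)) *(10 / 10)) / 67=-131 / 8844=-0.01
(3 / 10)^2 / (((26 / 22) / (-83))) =-8217 / 1300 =-6.32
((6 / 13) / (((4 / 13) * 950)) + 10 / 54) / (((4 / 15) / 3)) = 9581 / 4560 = 2.10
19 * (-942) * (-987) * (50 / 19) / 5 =9297540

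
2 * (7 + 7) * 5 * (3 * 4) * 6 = 10080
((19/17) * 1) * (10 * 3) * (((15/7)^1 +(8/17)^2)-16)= -457.20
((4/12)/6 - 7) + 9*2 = 199/18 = 11.06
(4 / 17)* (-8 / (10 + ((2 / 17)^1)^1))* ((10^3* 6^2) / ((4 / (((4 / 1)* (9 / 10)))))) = -259200 / 43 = -6027.91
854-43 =811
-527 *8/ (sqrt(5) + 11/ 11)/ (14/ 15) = 7905/ 7 - 7905 *sqrt(5)/ 7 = -1395.87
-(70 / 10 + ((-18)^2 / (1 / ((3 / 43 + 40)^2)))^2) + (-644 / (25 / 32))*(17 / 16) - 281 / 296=-6846409178283677389241 / 25299127400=-270618392090.62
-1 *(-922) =922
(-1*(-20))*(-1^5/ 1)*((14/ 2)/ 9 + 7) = -1400/ 9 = -155.56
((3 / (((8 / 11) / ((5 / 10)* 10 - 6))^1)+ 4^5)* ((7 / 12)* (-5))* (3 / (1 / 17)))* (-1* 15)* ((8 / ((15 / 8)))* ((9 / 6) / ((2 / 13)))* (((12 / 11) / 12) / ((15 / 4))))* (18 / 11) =454391028 / 121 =3755297.75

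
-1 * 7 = -7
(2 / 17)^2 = 4 / 289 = 0.01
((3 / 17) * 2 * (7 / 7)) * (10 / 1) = 60 / 17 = 3.53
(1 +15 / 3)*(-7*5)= -210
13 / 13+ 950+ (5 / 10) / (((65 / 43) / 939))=164007 / 130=1261.59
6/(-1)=-6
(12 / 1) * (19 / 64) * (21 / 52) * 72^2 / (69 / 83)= 2682477 / 299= 8971.49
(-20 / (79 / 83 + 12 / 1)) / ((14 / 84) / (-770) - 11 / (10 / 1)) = 306768 / 218569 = 1.40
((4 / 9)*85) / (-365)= -68 / 657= -0.10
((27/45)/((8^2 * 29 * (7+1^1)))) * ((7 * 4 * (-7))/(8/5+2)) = -49/22272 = -0.00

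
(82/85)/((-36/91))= -3731/1530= -2.44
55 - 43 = 12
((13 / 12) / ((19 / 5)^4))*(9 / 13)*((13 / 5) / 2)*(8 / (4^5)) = 4875 / 133448704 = 0.00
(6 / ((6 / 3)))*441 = 1323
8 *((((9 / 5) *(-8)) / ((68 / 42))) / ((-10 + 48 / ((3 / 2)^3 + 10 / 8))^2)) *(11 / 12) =-271062 / 595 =-455.57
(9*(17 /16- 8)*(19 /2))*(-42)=398601 /16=24912.56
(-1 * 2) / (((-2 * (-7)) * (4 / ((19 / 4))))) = -19 / 112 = -0.17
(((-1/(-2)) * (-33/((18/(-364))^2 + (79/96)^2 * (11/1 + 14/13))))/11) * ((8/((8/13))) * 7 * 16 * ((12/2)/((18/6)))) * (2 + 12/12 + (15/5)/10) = -5500368986112/3121713965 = -1761.97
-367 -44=-411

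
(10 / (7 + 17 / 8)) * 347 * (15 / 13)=416400 / 949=438.78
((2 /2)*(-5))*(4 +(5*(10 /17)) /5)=-390 /17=-22.94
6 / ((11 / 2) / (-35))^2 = 29400 / 121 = 242.98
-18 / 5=-3.60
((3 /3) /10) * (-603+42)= -561 /10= -56.10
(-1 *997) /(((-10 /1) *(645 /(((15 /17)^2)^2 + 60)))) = 336446623 /35914030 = 9.37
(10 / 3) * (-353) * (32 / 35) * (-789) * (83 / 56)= 1258063.18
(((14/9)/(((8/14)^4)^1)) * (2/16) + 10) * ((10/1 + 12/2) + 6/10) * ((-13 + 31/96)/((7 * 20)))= -11006865637/619315200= -17.77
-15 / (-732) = 5 / 244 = 0.02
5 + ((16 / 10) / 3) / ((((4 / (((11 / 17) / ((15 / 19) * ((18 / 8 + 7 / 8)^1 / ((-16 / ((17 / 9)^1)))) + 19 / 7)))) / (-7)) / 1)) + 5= 102564954 / 10518665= 9.75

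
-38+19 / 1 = -19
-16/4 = -4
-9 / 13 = -0.69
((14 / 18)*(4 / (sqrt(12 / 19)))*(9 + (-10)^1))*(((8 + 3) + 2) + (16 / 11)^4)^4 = -60006558926916354422894*sqrt(57) / 1240642706316448347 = -365165.23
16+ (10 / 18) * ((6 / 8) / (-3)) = 571 / 36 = 15.86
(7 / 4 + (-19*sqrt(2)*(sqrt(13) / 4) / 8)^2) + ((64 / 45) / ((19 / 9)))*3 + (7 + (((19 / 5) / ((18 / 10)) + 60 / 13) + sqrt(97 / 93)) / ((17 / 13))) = 13*sqrt(9021) / 1581 + 186649747 / 7441920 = 25.86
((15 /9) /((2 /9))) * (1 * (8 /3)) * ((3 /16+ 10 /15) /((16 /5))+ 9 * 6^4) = 44790785 /192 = 233285.34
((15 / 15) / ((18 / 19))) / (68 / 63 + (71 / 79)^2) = 830053 / 1483942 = 0.56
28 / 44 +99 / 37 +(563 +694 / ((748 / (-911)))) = -3859703 / 13838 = -278.92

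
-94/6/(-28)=47/84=0.56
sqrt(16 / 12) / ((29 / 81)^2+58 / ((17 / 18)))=74358*sqrt(3) / 6863981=0.02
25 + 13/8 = 213/8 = 26.62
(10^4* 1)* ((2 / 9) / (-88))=-2500 / 99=-25.25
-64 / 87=-0.74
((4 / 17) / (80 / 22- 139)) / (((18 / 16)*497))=-352 / 113225049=-0.00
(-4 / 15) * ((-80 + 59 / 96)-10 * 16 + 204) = 3397 / 360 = 9.44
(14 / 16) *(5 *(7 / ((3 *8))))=245 / 192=1.28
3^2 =9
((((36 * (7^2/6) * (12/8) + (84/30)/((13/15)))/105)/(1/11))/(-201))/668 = -0.00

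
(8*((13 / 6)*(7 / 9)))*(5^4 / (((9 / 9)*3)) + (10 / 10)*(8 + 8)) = 244972 / 81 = 3024.35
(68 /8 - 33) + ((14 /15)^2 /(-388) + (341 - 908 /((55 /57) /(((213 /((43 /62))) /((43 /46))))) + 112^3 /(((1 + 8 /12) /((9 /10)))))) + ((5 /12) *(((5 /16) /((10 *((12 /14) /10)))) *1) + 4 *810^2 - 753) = 34926201579132209 /11363806080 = 3073459.84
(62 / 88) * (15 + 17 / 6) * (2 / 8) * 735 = 812665 / 352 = 2308.71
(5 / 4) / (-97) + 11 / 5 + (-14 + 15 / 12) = -5123 / 485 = -10.56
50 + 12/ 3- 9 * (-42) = 432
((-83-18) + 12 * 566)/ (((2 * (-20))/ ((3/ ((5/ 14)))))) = -140511/ 100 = -1405.11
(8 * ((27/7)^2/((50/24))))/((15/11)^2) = 940896/30625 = 30.72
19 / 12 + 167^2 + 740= 343567 / 12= 28630.58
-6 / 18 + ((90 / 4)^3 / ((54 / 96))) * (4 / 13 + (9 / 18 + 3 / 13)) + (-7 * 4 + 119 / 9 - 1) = 2458490 / 117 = 21012.74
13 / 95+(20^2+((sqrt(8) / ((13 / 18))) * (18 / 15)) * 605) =38013 / 95+26136 * sqrt(2) / 13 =3243.36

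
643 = 643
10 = 10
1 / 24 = 0.04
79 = 79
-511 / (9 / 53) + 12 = -26975 / 9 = -2997.22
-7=-7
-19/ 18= -1.06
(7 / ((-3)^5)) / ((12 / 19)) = -133 / 2916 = -0.05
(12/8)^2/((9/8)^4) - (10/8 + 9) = -25793/2916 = -8.85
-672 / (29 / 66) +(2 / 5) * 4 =-221528 / 145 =-1527.78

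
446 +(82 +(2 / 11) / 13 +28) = 79510 / 143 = 556.01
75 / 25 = 3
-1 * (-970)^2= -940900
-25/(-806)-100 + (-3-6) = -87829/806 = -108.97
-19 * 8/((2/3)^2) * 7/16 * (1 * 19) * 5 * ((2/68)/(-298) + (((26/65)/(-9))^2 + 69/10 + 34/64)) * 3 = -3083095433243/9726720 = -316971.75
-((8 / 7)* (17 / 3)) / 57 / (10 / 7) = -68 / 855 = -0.08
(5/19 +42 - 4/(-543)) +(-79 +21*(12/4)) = 271033/10317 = 26.27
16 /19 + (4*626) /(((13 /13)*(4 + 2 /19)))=452596 /741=610.79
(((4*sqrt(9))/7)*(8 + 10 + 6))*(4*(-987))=-162432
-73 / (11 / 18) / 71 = -1314 / 781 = -1.68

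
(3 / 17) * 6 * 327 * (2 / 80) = 2943 / 340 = 8.66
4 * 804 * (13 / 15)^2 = 181168 / 75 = 2415.57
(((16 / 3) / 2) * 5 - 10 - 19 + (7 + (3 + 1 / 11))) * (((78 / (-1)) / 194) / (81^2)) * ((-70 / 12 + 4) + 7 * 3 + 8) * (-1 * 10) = -1949480 / 21001761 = -0.09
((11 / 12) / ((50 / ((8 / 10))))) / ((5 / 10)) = 11 / 375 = 0.03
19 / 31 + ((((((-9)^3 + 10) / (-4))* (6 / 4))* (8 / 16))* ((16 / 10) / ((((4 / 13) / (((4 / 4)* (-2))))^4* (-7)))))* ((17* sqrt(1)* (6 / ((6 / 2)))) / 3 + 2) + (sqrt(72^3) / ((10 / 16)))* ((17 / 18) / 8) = -636595597 / 868 + 408* sqrt(2) / 5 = -733289.67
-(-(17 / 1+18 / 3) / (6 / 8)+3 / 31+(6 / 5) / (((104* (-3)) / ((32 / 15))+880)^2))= 30.57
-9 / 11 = -0.82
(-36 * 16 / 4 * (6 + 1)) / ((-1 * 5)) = 1008 / 5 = 201.60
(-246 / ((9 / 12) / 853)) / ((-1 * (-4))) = -69946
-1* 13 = -13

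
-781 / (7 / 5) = -3905 / 7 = -557.86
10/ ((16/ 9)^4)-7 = -196571/ 32768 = -6.00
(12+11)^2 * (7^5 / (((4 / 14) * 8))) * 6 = 186708963 / 8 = 23338620.38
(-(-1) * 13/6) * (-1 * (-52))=338/3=112.67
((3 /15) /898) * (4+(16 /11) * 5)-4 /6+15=14.34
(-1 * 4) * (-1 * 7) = 28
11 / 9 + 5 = 56 / 9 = 6.22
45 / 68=0.66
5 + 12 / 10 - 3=16 / 5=3.20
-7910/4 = -3955/2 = -1977.50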